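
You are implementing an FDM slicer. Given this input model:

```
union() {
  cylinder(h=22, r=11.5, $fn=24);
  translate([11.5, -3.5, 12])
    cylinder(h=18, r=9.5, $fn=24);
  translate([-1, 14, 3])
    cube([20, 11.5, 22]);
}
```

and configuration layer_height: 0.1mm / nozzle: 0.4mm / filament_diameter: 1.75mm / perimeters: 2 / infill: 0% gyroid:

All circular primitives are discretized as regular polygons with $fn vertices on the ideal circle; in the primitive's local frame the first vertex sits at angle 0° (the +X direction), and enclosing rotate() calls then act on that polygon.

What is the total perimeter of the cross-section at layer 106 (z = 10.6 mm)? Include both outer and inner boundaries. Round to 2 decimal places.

At z = 10.6 mm: the r=11.5 cylinder gives a regular 24-gon of circumradius 11.5 (constant along its height) (perimeter = 2·24·11.500·sin(180°/24) = 72.05 mm); the cylinder at (11.5, -3.5) does not reach this height (z outside [12, 30]); the 20×11.5 cube at (-1, 14) contributes its full rectangle (perimeter 63.00 mm); Combining (union): the 2 present regions are separate (no shared area or edge), so areas and boundary lengths simply add and each stays a separate island — boundary = 135.05 mm. Overall, the cross-section has 2 separate islands. Total boundary length (outer) = 135.05 mm.

135.05 mm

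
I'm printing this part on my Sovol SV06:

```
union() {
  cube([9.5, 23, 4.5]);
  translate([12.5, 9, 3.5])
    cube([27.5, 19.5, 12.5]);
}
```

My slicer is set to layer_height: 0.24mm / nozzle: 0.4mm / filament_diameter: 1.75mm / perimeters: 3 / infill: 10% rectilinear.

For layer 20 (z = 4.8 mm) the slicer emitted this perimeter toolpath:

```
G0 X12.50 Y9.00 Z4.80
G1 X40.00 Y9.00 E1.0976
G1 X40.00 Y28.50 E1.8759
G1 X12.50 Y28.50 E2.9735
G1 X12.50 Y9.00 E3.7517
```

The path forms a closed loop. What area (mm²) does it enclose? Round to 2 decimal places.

536.25 mm²

Apply the shoelace formula to the sequence of (X, Y) vertices; enclosed area = 536.25 mm².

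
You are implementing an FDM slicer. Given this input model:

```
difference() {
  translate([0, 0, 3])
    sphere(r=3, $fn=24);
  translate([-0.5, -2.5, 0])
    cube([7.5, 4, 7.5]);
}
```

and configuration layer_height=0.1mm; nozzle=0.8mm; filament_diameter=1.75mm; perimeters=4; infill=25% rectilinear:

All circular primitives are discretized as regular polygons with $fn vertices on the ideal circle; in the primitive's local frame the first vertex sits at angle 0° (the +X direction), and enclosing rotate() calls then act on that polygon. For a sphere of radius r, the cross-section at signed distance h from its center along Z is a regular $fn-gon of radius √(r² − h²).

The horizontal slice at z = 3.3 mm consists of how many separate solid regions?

1

At z = 3.3 mm: the r=3 sphere contributes a regular 24-gon of circumradius √(3²−0.3²) = 2.985; the 7.5×4 cube at (-0.5, -2.5) contributes its full rectangle; Taking the first minus the rest: starting from the r=3 sphere, the 7.5×4 cube at (-0.5, -2.5) partially overlaps it — only the 12.66 mm² overlap (of its 30.00 mm²) is removed, clipping the outline — 1 connected region. The result has 1 disconnected region.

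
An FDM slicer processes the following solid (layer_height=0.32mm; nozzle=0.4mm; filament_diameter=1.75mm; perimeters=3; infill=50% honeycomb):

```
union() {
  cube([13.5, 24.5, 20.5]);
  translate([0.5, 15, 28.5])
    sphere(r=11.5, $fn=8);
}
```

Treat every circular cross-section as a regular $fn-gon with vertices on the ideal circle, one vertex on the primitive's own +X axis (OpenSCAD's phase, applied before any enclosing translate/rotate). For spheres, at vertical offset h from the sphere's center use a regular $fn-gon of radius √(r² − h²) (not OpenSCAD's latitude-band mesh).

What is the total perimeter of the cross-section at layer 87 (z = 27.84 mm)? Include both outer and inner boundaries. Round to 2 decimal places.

70.30 mm

At z = 27.84 mm: the cube is not intersected at this z (z outside [0, 20.5]); the r=11.5 sphere at (0.5, 15) slices to a regular 8-gon of circumradius 11.481 (√(r²−h²) with h=0.66 from center) (perimeter = 2·8·11.481·sin(180°/8) = 70.30 mm); Combining (union): only the r=11.5 sphere at (0.5, 15) is present, so the union is just that shape — boundary = 70.30 mm. Overall, the cross-section is a single solid region. Total boundary length (outer) = 70.30 mm.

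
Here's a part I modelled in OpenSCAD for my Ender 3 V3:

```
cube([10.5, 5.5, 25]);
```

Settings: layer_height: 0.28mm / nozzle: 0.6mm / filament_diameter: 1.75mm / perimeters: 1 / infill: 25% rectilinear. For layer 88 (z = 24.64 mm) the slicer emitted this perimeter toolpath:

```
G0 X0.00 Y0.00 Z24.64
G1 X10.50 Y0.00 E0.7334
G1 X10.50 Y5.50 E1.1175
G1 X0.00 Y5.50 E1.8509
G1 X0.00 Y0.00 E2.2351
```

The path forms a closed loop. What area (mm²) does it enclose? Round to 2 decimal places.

57.75 mm²

Apply the shoelace formula to the sequence of (X, Y) vertices; enclosed area = 57.75 mm².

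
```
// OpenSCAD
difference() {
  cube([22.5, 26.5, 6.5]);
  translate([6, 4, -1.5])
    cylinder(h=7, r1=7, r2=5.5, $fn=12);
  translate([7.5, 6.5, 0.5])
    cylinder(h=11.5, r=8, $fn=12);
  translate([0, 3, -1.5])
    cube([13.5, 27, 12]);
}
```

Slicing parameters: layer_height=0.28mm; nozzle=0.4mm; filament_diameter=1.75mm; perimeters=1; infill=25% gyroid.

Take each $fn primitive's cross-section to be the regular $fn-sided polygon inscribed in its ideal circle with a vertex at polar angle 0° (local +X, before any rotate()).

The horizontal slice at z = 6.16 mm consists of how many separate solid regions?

2

At z = 6.16 mm: the 22.5×26.5 cube contributes its full rectangle; the cone at (6, 4) is not intersected at this z (z outside [-1.5, 5.5]); the r=8 cylinder at (7.5, 6.5) gives a regular 12-gon of circumradius 8 (constant along its height); the cube at (0, 3) (footprint 13.5×27) is included at this height; After the difference (first − rest): starting from the 22.5×26.5 cube, the r=8 cylinder at (7.5, 6.5) partially overlaps it — only the 183.17 mm² overlap (of its 192.00 mm²) is removed, clipping the outline; the 13.5×27 cube at (0, 3) partially overlaps it — only the 181.11 mm² overlap (of its 364.50 mm²) is removed, clipping the outline — 2 connected regions. The result has 2 disconnected regions.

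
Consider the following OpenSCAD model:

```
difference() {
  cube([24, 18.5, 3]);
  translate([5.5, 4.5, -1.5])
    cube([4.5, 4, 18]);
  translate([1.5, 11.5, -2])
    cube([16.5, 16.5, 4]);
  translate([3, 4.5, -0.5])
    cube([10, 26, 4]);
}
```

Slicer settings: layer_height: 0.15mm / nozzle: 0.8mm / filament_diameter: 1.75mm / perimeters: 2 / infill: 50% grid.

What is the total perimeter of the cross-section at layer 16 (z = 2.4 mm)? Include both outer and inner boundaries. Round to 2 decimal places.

At z = 2.4 mm: the 24×18.5 cube contributes its full rectangle (perimeter 85.00 mm); the 4.5×4 cube at (5.5, 4.5) contributes its full rectangle (perimeter 17.00 mm); the cube at (1.5, 11.5) does not reach this height (z outside [-2, 2]); the cube at (3, 4.5) is present — its section is the full 10×26 rectangle (perimeter 72.00 mm); Taking the first minus the rest: starting from the 24×18.5 cube, the 4.5×4 cube at (5.5, 4.5) lies wholly inside it (removes its full 18.00 mm² and its 17.00 mm outline becomes a hole wall); the 10×26 cube at (3, 4.5) partially overlaps it — only the 122.00 mm² overlap (of its 260.00 mm²) is removed, clipping the outline — boundary = 113.00 mm. Overall, the cross-section is a single solid region. Total boundary length (outer) = 113.00 mm.

113.00 mm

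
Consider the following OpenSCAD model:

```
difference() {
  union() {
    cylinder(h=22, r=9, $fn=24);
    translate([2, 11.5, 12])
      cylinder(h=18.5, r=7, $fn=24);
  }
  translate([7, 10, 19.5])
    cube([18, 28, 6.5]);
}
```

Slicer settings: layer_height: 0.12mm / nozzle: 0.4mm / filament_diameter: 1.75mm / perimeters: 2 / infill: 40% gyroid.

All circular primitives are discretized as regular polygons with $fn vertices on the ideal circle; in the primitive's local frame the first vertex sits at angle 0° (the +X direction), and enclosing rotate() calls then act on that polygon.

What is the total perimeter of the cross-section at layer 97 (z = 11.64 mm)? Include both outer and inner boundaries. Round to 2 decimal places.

56.39 mm

At z = 11.64 mm: the r=9 cylinder contributes a regular 24-gon of circumradius 9 (perimeter = 2·24·9.000·sin(180°/24) = 56.39 mm); the cylinder at (2, 11.5) is not intersected at this z (z outside [12, 30.5]); Merging all regions: only the r=9 cylinder is present, so the union is just that shape — boundary = 56.39 mm; the cube at (7, 10) is not intersected at this z (z outside [19.5, 26]); Subtracting the remaining from the first: none of the subtracted shapes is present at this height, so the result so far is unchanged — boundary = 56.39 mm. Overall, the cross-section is a single solid region. Total boundary length (outer) = 56.39 mm.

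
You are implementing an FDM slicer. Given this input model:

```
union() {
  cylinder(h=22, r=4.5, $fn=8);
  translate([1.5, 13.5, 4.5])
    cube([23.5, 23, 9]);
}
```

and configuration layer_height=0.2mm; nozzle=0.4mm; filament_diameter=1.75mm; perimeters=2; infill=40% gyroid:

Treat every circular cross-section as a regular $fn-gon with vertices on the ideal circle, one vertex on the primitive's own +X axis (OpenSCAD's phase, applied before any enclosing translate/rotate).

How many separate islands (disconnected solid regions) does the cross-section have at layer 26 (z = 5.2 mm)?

At z = 5.2 mm: the cylinder: section is a regular 8-gon, circumradius r=4.5; the 23.5×23 cube at (1.5, 13.5) contributes its full rectangle; Taking the union: the 2 present regions are separate (no shared area or edge), so areas and boundary lengths simply add and each stays a separate island — 2 connected regions. Overall, the cross-section has 2 separate islands. Island count = 2.

2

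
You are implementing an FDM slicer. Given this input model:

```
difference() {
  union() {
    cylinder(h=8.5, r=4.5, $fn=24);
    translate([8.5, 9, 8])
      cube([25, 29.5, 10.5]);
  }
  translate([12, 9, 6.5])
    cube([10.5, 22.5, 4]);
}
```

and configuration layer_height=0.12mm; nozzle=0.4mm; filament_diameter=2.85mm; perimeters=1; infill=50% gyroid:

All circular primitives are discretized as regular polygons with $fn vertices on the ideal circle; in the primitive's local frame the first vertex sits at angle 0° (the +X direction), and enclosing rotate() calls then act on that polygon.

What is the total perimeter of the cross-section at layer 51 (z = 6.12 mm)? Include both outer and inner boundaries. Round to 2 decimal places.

28.19 mm

At z = 6.12 mm: the r=4.5 cylinder contributes a regular 24-gon of circumradius 4.5 (perimeter = 2·24·4.500·sin(180°/24) = 28.19 mm); the cube at (8.5, 9) is not intersected at this z (z outside [8, 18.5]); Merging all regions: only the r=4.5 cylinder is present, so the union is just that shape — boundary = 28.19 mm; the cube at (12, 9) is not intersected at this z (z outside [6.5, 10.5]); Subtracting the remaining from the first: none of the subtracted shapes is present at this height, so that combined region is unchanged — boundary = 28.19 mm. Overall, the cross-section is a single solid region. Total boundary length (outer) = 28.19 mm.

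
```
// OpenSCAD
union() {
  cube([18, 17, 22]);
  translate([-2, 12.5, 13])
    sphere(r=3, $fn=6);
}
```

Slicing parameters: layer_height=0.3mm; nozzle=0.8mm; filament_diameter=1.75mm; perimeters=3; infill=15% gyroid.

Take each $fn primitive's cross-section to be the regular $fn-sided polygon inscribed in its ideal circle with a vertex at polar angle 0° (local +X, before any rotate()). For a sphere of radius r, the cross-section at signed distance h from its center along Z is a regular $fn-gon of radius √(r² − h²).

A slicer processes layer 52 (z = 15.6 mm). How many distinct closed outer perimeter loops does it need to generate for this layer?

2

At z = 15.6 mm: the cube (footprint 18×17) is included at this height; the r=3 sphere at (-2, 12.5) slices to a regular 6-gon of circumradius 1.497 (√(r²−h²) with h=2.6 from center); Taking the union: the 2 present regions are separate (no shared area or edge), so areas and boundary lengths simply add and each stays a separate island — 2 connected regions. The result has 2 disconnected regions.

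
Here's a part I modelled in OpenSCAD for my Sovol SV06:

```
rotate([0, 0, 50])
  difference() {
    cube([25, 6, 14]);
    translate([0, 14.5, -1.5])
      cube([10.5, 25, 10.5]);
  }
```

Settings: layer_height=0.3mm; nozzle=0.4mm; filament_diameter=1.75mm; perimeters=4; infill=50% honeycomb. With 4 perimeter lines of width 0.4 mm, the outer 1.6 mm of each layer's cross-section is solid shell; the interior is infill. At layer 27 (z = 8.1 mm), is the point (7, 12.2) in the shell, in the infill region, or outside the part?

At z = 8.1 mm: the cube is present — its section is the full 25×6 rectangle; the cube at (0, 14.5) (footprint 10.5×25) is included at this height; Taking the first minus the rest: starting from the 25×6 cube, the 10.5×25 cube at (0, 14.5) misses the remaining region (no effect) — 1 connected region; (rotated 50° about Z; rotation is an isometry so areas/perimeters/island counts are preserved). Overall, the cross-section is a single solid region. Undo the 50° rotation: the query point maps to (13.845, 2.480) in the un-rotated model frame. The nearest boundary edge runs (25.00, 0.00)→(0.00, 0.00); distance from the point to it = 2.48 mm. The point is inside the cross-section and 2.48 mm from the nearest boundary — more than the 1.6 mm shell width (4 × 0.4), so it's in the infill interior.

infill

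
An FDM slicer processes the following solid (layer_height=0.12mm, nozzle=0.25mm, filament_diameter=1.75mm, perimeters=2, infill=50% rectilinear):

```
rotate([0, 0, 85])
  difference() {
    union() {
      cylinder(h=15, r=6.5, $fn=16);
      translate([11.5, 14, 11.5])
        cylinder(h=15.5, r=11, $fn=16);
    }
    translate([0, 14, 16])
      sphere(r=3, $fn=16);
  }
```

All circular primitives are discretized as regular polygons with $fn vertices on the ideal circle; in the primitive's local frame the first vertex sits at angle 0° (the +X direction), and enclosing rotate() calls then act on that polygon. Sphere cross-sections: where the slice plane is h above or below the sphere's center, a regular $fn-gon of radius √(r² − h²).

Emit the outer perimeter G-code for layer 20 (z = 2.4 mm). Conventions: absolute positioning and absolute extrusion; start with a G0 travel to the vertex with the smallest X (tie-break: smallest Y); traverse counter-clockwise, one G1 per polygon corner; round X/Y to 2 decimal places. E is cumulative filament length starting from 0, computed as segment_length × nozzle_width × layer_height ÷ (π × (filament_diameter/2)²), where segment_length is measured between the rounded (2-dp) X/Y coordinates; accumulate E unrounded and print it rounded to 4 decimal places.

At z = 2.4 mm: the r=6.5 cylinder gives a regular 16-gon of circumradius 6.5 (constant along its height); the cylinder at (11.5, 14) is not intersected at this z (z outside [11.5, 27]); Taking the union: only the r=6.5 cylinder is present, so the union is just that shape — 1 connected region; the sphere at (0, 14) does not reach this height (|z−center|=13.600 > r=3); Subtracting the remaining from the first: none of the subtracted shapes is present at this height, so the result so far is unchanged — 1 connected region; (whole slice rotated 85° about Z — lengths, areas and connectivity unchanged). The outline is a single polygon with 16 vertices. Extrusion per mm of travel: 0.25 × 0.12 / (π × 0.875²) = 0.012473. Accumulating E over each segment gives final E = 0.5063.

G0 X-6.48 Y0.57 Z2.40
G1 X-6.20 Y-1.95 E0.0316
G1 X-4.98 Y-4.18 E0.0633
G1 X-3.00 Y-5.77 E0.0950
G1 X-0.57 Y-6.48 E0.1266
G1 X1.95 Y-6.20 E0.1582
G1 X4.18 Y-4.98 E0.1899
G1 X5.77 Y-3.00 E0.2216
G1 X6.48 Y-0.57 E0.2532
G1 X6.20 Y1.95 E0.2848
G1 X4.98 Y4.18 E0.3165
G1 X3.00 Y5.77 E0.3482
G1 X0.57 Y6.48 E0.3797
G1 X-1.95 Y6.20 E0.4114
G1 X-4.18 Y4.98 E0.4431
G1 X-5.77 Y3.00 E0.4747
G1 X-6.48 Y0.57 E0.5063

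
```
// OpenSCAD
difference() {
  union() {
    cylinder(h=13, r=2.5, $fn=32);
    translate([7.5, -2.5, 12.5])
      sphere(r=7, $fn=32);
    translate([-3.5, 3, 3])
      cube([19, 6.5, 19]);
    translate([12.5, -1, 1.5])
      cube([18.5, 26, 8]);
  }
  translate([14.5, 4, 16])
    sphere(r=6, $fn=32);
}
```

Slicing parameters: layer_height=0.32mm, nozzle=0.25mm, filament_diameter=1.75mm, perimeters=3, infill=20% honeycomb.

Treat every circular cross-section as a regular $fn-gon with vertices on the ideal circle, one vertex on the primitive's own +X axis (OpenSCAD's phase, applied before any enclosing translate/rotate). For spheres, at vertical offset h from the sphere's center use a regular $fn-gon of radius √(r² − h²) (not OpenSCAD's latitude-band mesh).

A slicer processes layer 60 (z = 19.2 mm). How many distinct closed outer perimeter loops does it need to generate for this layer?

2

At z = 19.2 mm: the cylinder does not reach this height (z outside [0, 13]); the sphere at (7.5, -2.5): section is a regular 32-gon, circumradius = √(r²−h²) = √(7²−6.7²) = 2.027; the 19×6.5 cube at (-3.5, 3) contributes its full rectangle; the cube at (12.5, -1) is absent (z outside [1.5, 9.5]); Combining (union): the 2 present regions are separate (no shared area or edge), so areas and boundary lengths simply add and each stays a separate island — 2 connected regions; the r=6 sphere at (14.5, 4) slices to a regular 32-gon of circumradius 5.075 (√(r²−h²) with h=3.2 from center); After the difference (first − rest): starting from that combined region, the r=6 sphere at (14.5, 4) partially overlaps it — only the 31.15 mm² overlap (of its 80.41 mm²) is removed, clipping the outline — 2 connected regions. The result has 2 disconnected regions.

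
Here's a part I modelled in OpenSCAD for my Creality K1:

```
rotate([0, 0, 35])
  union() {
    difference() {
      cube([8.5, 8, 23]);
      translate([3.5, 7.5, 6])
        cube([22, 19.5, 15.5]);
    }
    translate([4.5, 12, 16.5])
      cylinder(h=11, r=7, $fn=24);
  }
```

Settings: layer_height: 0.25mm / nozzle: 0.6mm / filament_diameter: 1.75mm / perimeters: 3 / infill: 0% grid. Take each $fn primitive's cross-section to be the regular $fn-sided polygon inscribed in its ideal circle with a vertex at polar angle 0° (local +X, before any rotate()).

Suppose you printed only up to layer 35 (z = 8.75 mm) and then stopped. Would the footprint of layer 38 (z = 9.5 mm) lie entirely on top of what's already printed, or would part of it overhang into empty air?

entirely on top

Compare the two slices. At z = 8.75: the cube is present — its section is the full 8.5×8 rectangle (area 68.00 mm²); the cube at (3.5, 7.5) (footprint 22×19.5) is included at this height (area 429.00 mm²); Taking the first minus the rest: starting from the 8.5×8 cube (68.00 mm²), the 22×19.5 cube at (3.5, 7.5) partially overlaps it — only the 2.50 mm² overlap (of its 429.00 mm²) is removed, clipping the outline — area = 65.50 mm²; the cylinder at (4.5, 12) is not intersected at this z (z outside [16.5, 27.5]); Combining (union): only the result so far is present, so the union is just that shape — area = 65.50 mm²; (whole slice rotated 35° about Z — lengths, areas and connectivity unchanged). At z = 9.5: the cube (footprint 8.5×8) is included at this height (area 68.00 mm²); the cube at (3.5, 7.5) (footprint 22×19.5) is included at this height (area 429.00 mm²); Subtracting the remaining from the first: starting from the 8.5×8 cube (68.00 mm²), the 22×19.5 cube at (3.5, 7.5) partially overlaps it — only the 2.50 mm² overlap (of its 429.00 mm²) is removed, clipping the outline — area = 65.50 mm²; the cylinder at (4.5, 12) is absent (z outside [16.5, 27.5]); Taking the union: only that combined region is present, so the union is just that shape — area = 65.50 mm²; (whole slice rotated 35° about Z — lengths, areas and connectivity unchanged). Checking containment: the cross-section at z = 9.5 is a subset of the cross-section at z = 8.75.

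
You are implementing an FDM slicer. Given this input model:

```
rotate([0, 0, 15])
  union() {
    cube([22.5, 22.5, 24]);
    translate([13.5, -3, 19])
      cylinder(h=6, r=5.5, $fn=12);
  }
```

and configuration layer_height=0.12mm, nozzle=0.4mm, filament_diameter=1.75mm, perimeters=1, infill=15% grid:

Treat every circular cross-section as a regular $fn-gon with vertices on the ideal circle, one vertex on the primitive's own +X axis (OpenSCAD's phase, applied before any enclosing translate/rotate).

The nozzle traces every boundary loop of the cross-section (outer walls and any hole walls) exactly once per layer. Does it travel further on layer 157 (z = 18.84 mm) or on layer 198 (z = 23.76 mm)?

layer 198 (z = 23.76 mm)

Layer 157 (z = 18.84): the cube (footprint 22.5×22.5) is included at this height (perimeter 90.00 mm); the cylinder at (13.5, -3) does not reach this height (z outside [19, 25]); Taking the union: only the 22.5×22.5 cube is present, so the union is just that shape — boundary = 90.00 mm; (rotated 15° about Z; rotation is an isometry so areas/perimeters/island counts are preserved). So its perimeter = 90.00 mm. Layer 198 (z = 23.76): the cube is present — its section is the full 22.5×22.5 rectangle (perimeter 90.00 mm); the r=5.5 cylinder at (13.5, -3) contributes a regular 12-gon of circumradius 5.5 (perimeter = 2·12·5.500·sin(180°/12) = 34.16 mm); Combining (union): the regions partially overlap (shared area 14.83 mm²), so the edge portions inside another operand are dropped and the merged outline is re-measured after clipping — boundary = 104.46 mm; (whole slice rotated 15° about Z — lengths, areas and connectivity unchanged). So its perimeter = 104.46 mm. Layer 198 is larger (104.46 vs 90.00 mm).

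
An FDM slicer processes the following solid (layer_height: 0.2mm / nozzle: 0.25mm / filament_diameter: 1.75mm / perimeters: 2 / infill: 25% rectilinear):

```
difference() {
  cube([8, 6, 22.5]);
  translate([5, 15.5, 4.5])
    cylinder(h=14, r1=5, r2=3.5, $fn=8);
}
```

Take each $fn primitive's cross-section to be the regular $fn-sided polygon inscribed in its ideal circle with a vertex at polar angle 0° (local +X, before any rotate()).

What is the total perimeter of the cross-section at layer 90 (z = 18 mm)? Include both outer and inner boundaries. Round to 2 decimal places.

28.00 mm

At z = 18 mm: the 8×6 cube contributes its full rectangle (perimeter 28.00 mm); the cone at (5, 15.5) contributes a regular 8-gon of circumradius 3.554 (interpolated between r1=5 and r2=3.5 at t=0.964) (perimeter = 2·8·3.554·sin(180°/8) = 21.76 mm); Subtracting the remaining from the first: starting from the 8×6 cube, the cone at (5, 15.5) misses the remaining region (no effect) — boundary = 28.00 mm. Overall, the cross-section is a single solid region. Total boundary length (outer) = 28.00 mm.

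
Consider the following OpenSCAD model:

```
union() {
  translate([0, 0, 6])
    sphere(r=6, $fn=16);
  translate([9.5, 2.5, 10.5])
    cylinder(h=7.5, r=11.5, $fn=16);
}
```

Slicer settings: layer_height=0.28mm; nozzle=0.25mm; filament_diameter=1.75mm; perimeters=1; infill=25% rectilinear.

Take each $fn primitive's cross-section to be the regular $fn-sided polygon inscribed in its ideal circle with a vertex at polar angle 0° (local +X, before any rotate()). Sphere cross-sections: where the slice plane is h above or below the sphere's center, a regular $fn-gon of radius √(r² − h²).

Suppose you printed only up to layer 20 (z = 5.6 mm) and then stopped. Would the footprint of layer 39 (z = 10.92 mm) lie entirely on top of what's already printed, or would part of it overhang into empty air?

Compare the two slices. At z = 5.6: the sphere: section is a regular 16-gon, circumradius = √(r²−h²) = √(6²−0.4²) = 5.987 (area = (16/2)·5.987²·sin(360°/16) = 109.72 mm²); the cylinder at (9.5, 2.5) is not intersected at this z (z outside [10.5, 18]); Merging all regions: only the r=6 sphere is present, so the union is just that shape — area = 109.72 mm². At z = 10.92: the r=6 sphere slices to a regular 16-gon of circumradius 3.434 (√(r²−h²) with h=4.92 from center) (area = (16/2)·3.434²·sin(360°/16) = 36.11 mm²); the r=11.5 cylinder at (9.5, 2.5) gives a regular 16-gon of circumradius 11.5 (constant along its height) (area = (16/2)·11.500²·sin(360°/16) = 404.88 mm²); Merging all regions: the regions partially overlap — summed areas 440.98 mm² minus the doubly-counted overlap 27.22 mm² gives 413.76 mm² — area = 413.76 mm². Checking containment: at z = 10.92 the cross-section extends beyond the z = 5.6 cross-section by about 338.31 mm².

part overhangs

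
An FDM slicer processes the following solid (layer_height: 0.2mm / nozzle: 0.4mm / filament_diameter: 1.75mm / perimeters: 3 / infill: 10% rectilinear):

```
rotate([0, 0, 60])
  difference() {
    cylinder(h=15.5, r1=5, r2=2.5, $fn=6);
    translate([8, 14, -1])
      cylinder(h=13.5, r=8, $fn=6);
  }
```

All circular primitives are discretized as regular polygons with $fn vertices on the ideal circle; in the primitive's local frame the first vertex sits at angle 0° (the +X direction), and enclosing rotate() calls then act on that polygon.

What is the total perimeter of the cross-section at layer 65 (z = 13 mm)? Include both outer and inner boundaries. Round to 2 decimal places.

At z = 13 mm: the cone (r1=5→r2=2.5) has section circumradius 2.903 here — a regular 6-gon (perimeter = 2·6·2.903·sin(180°/6) = 17.42 mm); the cylinder at (8, 14) does not reach this height (z outside [-1, 12.5]); Taking the first minus the rest: none of the subtracted shapes is present at this height, so the cone is unchanged — boundary = 17.42 mm; (whole slice rotated 60° about Z — lengths, areas and connectivity unchanged). Overall, the cross-section is a single solid region. Total boundary length (outer) = 17.42 mm.

17.42 mm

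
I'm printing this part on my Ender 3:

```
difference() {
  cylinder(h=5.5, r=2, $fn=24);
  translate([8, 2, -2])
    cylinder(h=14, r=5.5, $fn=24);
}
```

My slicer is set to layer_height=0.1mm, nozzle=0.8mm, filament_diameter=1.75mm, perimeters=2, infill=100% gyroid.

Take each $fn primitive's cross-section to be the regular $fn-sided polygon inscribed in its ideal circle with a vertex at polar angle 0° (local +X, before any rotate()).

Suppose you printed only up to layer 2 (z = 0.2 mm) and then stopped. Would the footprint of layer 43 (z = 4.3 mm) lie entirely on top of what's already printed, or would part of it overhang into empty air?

Compare the two slices. At z = 0.2: the r=2 cylinder contributes a regular 24-gon of circumradius 2 (area = (24/2)·2.000²·sin(360°/24) = 12.42 mm²); the cylinder at (8, 2): section is a regular 24-gon, circumradius r=5.5 (area = (24/2)·5.500²·sin(360°/24) = 93.95 mm²); Taking the first minus the rest: starting from the r=2 cylinder (12.42 mm²), the r=5.5 cylinder at (8, 2) misses the remaining region (no effect) — area = 12.42 mm². At z = 4.3: the r=2 cylinder contributes a regular 24-gon of circumradius 2 (area = (24/2)·2.000²·sin(360°/24) = 12.42 mm²); the r=5.5 cylinder at (8, 2) contributes a regular 24-gon of circumradius 5.5 (area = (24/2)·5.500²·sin(360°/24) = 93.95 mm²); Taking the first minus the rest: starting from the r=2 cylinder (12.42 mm²), the r=5.5 cylinder at (8, 2) misses the remaining region (no effect) — area = 12.42 mm². Checking containment: the cross-section at z = 4.3 is a subset of the cross-section at z = 0.2.

entirely on top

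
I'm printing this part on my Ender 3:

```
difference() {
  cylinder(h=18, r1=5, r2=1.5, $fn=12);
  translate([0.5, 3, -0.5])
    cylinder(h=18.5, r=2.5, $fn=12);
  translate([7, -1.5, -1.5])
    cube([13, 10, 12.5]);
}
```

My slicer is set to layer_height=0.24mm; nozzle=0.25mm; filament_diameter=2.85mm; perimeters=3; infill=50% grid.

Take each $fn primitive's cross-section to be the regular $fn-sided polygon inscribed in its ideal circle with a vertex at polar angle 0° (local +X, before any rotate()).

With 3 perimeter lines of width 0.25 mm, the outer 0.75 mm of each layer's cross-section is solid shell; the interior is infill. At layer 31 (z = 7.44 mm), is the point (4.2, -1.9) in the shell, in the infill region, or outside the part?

At z = 7.44 mm: the cone: at t=0.413 of its height the radius interpolates to r₁+(r₂−r₁)t = 3.553, giving a regular 12-gon of that circumradius; the cylinder at (0.5, 3): section is a regular 12-gon, circumradius r=2.5; the 13×10 cube at (7, -1.5) contributes its full rectangle; After the difference (first − rest): starting from the cone, the r=2.5 cylinder at (0.5, 3) partially overlaps it — only the 9.98 mm² overlap (of its 18.75 mm²) is removed, clipping the outline; the 13×10 cube at (7, -1.5) misses the remaining region (no effect) — 1 connected region. Overall, the cross-section is a single solid region. The nearest boundary edge runs (3.55, 0.00)→(3.08, -1.78); distance from the point to it = 1.12 mm. The point is not inside any of the regions above, so it lies outside the cross-section (1.12 mm from the nearest boundary).

outside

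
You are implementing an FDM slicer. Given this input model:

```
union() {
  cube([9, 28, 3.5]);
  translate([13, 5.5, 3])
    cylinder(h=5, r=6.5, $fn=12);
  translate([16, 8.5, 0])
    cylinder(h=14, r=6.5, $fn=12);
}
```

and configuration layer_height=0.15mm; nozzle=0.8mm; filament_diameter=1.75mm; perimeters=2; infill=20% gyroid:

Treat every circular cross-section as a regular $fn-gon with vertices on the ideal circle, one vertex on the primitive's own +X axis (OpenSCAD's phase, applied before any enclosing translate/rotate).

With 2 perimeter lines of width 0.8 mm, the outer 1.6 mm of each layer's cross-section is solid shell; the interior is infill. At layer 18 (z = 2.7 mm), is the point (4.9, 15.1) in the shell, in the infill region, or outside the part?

infill

At z = 2.7 mm: the cube (footprint 9×28) is included at this height; the cylinder at (13, 5.5) is absent (z outside [3, 8]); the r=6.5 cylinder at (16, 8.5) contributes a regular 12-gon of circumradius 6.5; Combining (union): the 2 present regions are separate (no shared area or edge), so areas and boundary lengths simply add and each stays a separate island — 2 connected regions. Overall, the cross-section has 2 separate islands. The nearest boundary edge runs (9.00, 28.00)→(9.00, 0.00); distance from the point to it = 4.10 mm. (Shell/infill is judged within the island containing the point — the largest one.) The point is inside the cross-section and 4.10 mm from the nearest boundary — more than the 1.6 mm shell width (2 × 0.8), so it's in the infill interior.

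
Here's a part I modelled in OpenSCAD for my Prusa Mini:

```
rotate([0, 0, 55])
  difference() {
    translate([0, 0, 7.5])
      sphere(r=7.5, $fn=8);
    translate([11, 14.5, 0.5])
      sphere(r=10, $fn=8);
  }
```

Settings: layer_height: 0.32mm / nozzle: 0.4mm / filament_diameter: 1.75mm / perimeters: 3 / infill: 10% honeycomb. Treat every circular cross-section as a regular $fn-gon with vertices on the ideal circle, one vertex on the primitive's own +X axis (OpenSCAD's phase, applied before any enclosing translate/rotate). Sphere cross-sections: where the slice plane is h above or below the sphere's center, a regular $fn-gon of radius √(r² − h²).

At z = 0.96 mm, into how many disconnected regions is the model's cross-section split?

1

At z = 0.96 mm: the r=7.5 sphere slices to a regular 8-gon of circumradius 3.671 (√(r²−h²) with h=6.54 from center); the r=10 sphere at (11, 14.5) slices to a regular 8-gon of circumradius 9.989 (√(r²−h²) with h=0.46 from center); Subtracting the remaining from the first: starting from the r=7.5 sphere, the r=10 sphere at (11, 14.5) misses the remaining region (no effect) — 1 connected region; (whole slice rotated 55° about Z — lengths, areas and connectivity unchanged). The result has 1 disconnected region.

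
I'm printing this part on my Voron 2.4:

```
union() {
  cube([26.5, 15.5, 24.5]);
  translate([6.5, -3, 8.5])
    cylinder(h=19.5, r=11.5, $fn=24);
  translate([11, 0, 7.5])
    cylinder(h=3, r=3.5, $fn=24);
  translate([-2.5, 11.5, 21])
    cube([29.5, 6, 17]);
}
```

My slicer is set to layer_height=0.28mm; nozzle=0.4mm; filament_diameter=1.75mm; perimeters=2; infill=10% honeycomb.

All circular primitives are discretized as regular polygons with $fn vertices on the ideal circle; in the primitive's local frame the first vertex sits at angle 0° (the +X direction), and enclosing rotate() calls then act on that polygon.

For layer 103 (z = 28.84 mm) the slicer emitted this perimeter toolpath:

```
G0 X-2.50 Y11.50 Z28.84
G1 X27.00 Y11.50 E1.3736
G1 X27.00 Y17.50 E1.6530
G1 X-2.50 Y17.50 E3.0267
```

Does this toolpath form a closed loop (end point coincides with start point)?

Start point (G0): (-2.50, 11.50). End point (last G1): the path does not return to the start — open.

no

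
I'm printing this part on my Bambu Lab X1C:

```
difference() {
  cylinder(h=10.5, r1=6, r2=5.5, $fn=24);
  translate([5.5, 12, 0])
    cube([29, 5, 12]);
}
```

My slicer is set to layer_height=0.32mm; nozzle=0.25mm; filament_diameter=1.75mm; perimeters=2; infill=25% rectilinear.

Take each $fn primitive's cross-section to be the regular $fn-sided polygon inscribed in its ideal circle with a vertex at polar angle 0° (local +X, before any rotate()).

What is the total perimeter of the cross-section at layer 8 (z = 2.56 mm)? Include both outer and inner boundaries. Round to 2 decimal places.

36.83 mm

At z = 2.56 mm: the cone contributes a regular 24-gon of circumradius 5.878 (interpolated between r1=6 and r2=5.5 at t=0.244) (perimeter = 2·24·5.878·sin(180°/24) = 36.83 mm); the cube at (5.5, 12) is present — its section is the full 29×5 rectangle (perimeter 68.00 mm); Subtracting the remaining from the first: starting from the cone, the 29×5 cube at (5.5, 12) misses the remaining region (no effect) — boundary = 36.83 mm. Overall, the cross-section is a single solid region. Total boundary length (outer) = 36.83 mm.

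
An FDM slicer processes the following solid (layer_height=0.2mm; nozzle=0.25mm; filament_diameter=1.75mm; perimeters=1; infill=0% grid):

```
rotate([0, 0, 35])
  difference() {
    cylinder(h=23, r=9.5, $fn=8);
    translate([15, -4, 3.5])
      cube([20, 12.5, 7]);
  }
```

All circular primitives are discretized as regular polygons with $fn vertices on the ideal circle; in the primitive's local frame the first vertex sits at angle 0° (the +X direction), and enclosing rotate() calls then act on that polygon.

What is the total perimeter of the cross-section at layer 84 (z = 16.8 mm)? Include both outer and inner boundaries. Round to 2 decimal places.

At z = 16.8 mm: the cylinder: section is a regular 8-gon, circumradius r=9.5 (perimeter = 2·8·9.500·sin(180°/8) = 58.17 mm); the cube at (15, -4) does not reach this height (z outside [3.5, 10.5]); Taking the first minus the rest: none of the subtracted shapes is present at this height, so the r=9.5 cylinder is unchanged — boundary = 58.17 mm; (whole slice rotated 35° about Z — lengths, areas and connectivity unchanged). Overall, the cross-section is a single solid region. Total boundary length (outer) = 58.17 mm.

58.17 mm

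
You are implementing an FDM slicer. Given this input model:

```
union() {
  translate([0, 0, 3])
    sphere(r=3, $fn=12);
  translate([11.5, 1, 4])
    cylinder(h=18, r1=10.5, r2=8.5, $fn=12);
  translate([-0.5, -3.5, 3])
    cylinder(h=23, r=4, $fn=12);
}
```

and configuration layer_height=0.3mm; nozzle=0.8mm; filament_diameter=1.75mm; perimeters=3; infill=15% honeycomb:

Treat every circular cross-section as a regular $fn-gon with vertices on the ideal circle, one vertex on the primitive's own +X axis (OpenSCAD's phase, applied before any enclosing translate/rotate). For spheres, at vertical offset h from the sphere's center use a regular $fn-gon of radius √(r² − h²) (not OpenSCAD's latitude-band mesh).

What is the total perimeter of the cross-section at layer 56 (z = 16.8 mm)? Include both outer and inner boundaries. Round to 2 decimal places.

At z = 16.8 mm: the sphere is not intersected at this z (|z−center|=13.800 > r=3); the cone at (11.5, 1) (r1=10.5→r2=8.5) has section circumradius 9.078 here — a regular 12-gon (perimeter = 2·12·9.078·sin(180°/12) = 56.39 mm); the cylinder at (-0.5, -3.5): section is a regular 12-gon, circumradius r=4 (perimeter = 2·12·4.000·sin(180°/12) = 24.85 mm); Merging all regions: the 2 present regions are separate (no shared area or edge), so areas and boundary lengths simply add and each stays a separate island — boundary = 81.23 mm. Overall, the cross-section has 2 separate islands. Total boundary length (outer) = 81.23 mm.

81.23 mm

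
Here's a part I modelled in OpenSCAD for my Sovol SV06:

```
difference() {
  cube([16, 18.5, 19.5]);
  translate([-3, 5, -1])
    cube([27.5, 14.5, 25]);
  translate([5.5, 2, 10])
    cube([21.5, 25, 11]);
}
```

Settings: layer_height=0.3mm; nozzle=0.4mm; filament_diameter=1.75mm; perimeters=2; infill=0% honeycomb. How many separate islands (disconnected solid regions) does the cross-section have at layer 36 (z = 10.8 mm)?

1

At z = 10.8 mm: the 16×18.5 cube contributes its full rectangle; the cube at (-3, 5) (footprint 27.5×14.5) is included at this height; the cube at (5.5, 2) is present — its section is the full 21.5×25 rectangle; After the difference (first − rest): starting from the 16×18.5 cube, the 27.5×14.5 cube at (-3, 5) partially overlaps it — only the 216.00 mm² overlap (of its 398.75 mm²) is removed, clipping the outline; the 21.5×25 cube at (5.5, 2) partially overlaps it — only the 31.50 mm² overlap (of its 537.50 mm²) is removed, clipping the outline — 1 connected region. Overall, the cross-section is a single solid region. Island count = 1.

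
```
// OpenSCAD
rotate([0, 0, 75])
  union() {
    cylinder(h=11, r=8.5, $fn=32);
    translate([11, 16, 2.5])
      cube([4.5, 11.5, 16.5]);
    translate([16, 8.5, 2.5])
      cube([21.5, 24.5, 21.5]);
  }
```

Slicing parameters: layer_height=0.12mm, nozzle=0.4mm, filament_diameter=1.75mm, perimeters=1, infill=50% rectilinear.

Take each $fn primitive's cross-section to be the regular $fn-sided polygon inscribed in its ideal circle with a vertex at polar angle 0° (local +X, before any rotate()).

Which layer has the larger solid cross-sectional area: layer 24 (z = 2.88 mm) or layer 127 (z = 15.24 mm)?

Layer 24 (z = 2.88): the r=8.5 cylinder contributes a regular 32-gon of circumradius 8.5 (area = (32/2)·8.500²·sin(360°/32) = 225.52 mm²); the 4.5×11.5 cube at (11, 16) contributes its full rectangle (area 51.75 mm²); the cube at (16, 8.5) (footprint 21.5×24.5) is included at this height (area 526.75 mm²); Merging all regions: the 3 present regions are separate (no shared area or edge), so areas and boundary lengths simply add and each stays a separate island — area = 804.02 mm²; (rotated 75° about Z; rotation is an isometry so areas/perimeters/island counts are preserved). So its area = 804.02 mm². Layer 127 (z = 15.24): the cylinder is absent (z outside [0, 11]); the cube at (11, 16) (footprint 4.5×11.5) is included at this height (area 51.75 mm²); the 21.5×24.5 cube at (16, 8.5) contributes its full rectangle (area 526.75 mm²); Combining (union): the 2 present regions are separate (no shared area or edge), so areas and boundary lengths simply add and each stays a separate island — area = 578.50 mm²; (whole slice rotated 75° about Z — lengths, areas and connectivity unchanged). So its area = 578.50 mm². Layer 24 is larger (804.02 vs 578.50 mm²).

layer 24 (z = 2.88 mm)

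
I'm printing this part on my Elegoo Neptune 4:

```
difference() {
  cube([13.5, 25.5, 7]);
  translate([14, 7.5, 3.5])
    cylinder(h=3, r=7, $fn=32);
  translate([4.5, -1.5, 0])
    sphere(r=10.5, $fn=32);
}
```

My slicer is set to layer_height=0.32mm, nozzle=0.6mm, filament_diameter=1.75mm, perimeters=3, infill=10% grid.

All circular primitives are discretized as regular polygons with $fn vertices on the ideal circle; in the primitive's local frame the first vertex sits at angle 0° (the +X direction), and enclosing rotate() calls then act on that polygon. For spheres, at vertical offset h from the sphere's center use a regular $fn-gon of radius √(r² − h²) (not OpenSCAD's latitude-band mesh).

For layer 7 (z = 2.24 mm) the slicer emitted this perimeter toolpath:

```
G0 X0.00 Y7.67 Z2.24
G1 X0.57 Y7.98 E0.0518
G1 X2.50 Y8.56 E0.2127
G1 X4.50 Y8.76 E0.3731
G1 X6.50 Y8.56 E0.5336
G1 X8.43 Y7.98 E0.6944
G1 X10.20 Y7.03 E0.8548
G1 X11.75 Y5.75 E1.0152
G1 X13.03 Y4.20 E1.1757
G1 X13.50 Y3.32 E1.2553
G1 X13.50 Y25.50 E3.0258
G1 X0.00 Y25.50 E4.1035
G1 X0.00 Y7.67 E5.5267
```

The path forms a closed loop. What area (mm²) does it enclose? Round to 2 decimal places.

241.90 mm²

Apply the shoelace formula to the sequence of (X, Y) vertices; enclosed area = 241.90 mm².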